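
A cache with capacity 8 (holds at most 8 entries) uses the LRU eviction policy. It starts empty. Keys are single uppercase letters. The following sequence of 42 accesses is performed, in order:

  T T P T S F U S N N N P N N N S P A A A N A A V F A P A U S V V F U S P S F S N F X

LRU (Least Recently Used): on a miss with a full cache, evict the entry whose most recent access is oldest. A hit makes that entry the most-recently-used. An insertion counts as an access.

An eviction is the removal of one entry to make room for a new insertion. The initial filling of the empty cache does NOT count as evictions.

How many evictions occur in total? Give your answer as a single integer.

Answer: 1

Derivation:
LRU simulation (capacity=8):
  1. access T: MISS. Cache (LRU->MRU): [T]
  2. access T: HIT. Cache (LRU->MRU): [T]
  3. access P: MISS. Cache (LRU->MRU): [T P]
  4. access T: HIT. Cache (LRU->MRU): [P T]
  5. access S: MISS. Cache (LRU->MRU): [P T S]
  6. access F: MISS. Cache (LRU->MRU): [P T S F]
  7. access U: MISS. Cache (LRU->MRU): [P T S F U]
  8. access S: HIT. Cache (LRU->MRU): [P T F U S]
  9. access N: MISS. Cache (LRU->MRU): [P T F U S N]
  10. access N: HIT. Cache (LRU->MRU): [P T F U S N]
  11. access N: HIT. Cache (LRU->MRU): [P T F U S N]
  12. access P: HIT. Cache (LRU->MRU): [T F U S N P]
  13. access N: HIT. Cache (LRU->MRU): [T F U S P N]
  14. access N: HIT. Cache (LRU->MRU): [T F U S P N]
  15. access N: HIT. Cache (LRU->MRU): [T F U S P N]
  16. access S: HIT. Cache (LRU->MRU): [T F U P N S]
  17. access P: HIT. Cache (LRU->MRU): [T F U N S P]
  18. access A: MISS. Cache (LRU->MRU): [T F U N S P A]
  19. access A: HIT. Cache (LRU->MRU): [T F U N S P A]
  20. access A: HIT. Cache (LRU->MRU): [T F U N S P A]
  21. access N: HIT. Cache (LRU->MRU): [T F U S P A N]
  22. access A: HIT. Cache (LRU->MRU): [T F U S P N A]
  23. access A: HIT. Cache (LRU->MRU): [T F U S P N A]
  24. access V: MISS. Cache (LRU->MRU): [T F U S P N A V]
  25. access F: HIT. Cache (LRU->MRU): [T U S P N A V F]
  26. access A: HIT. Cache (LRU->MRU): [T U S P N V F A]
  27. access P: HIT. Cache (LRU->MRU): [T U S N V F A P]
  28. access A: HIT. Cache (LRU->MRU): [T U S N V F P A]
  29. access U: HIT. Cache (LRU->MRU): [T S N V F P A U]
  30. access S: HIT. Cache (LRU->MRU): [T N V F P A U S]
  31. access V: HIT. Cache (LRU->MRU): [T N F P A U S V]
  32. access V: HIT. Cache (LRU->MRU): [T N F P A U S V]
  33. access F: HIT. Cache (LRU->MRU): [T N P A U S V F]
  34. access U: HIT. Cache (LRU->MRU): [T N P A S V F U]
  35. access S: HIT. Cache (LRU->MRU): [T N P A V F U S]
  36. access P: HIT. Cache (LRU->MRU): [T N A V F U S P]
  37. access S: HIT. Cache (LRU->MRU): [T N A V F U P S]
  38. access F: HIT. Cache (LRU->MRU): [T N A V U P S F]
  39. access S: HIT. Cache (LRU->MRU): [T N A V U P F S]
  40. access N: HIT. Cache (LRU->MRU): [T A V U P F S N]
  41. access F: HIT. Cache (LRU->MRU): [T A V U P S N F]
  42. access X: MISS, evict T. Cache (LRU->MRU): [A V U P S N F X]
Total: 33 hits, 9 misses, 1 evictions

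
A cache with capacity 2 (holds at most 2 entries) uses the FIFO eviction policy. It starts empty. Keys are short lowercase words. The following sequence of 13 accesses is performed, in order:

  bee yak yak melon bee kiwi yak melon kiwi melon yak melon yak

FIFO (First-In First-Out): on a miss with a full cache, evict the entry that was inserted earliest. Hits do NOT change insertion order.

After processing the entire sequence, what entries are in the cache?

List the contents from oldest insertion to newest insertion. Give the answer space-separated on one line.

FIFO simulation (capacity=2):
  1. access bee: MISS. Cache (old->new): [bee]
  2. access yak: MISS. Cache (old->new): [bee yak]
  3. access yak: HIT. Cache (old->new): [bee yak]
  4. access melon: MISS, evict bee. Cache (old->new): [yak melon]
  5. access bee: MISS, evict yak. Cache (old->new): [melon bee]
  6. access kiwi: MISS, evict melon. Cache (old->new): [bee kiwi]
  7. access yak: MISS, evict bee. Cache (old->new): [kiwi yak]
  8. access melon: MISS, evict kiwi. Cache (old->new): [yak melon]
  9. access kiwi: MISS, evict yak. Cache (old->new): [melon kiwi]
  10. access melon: HIT. Cache (old->new): [melon kiwi]
  11. access yak: MISS, evict melon. Cache (old->new): [kiwi yak]
  12. access melon: MISS, evict kiwi. Cache (old->new): [yak melon]
  13. access yak: HIT. Cache (old->new): [yak melon]
Total: 3 hits, 10 misses, 8 evictions

Answer: yak melon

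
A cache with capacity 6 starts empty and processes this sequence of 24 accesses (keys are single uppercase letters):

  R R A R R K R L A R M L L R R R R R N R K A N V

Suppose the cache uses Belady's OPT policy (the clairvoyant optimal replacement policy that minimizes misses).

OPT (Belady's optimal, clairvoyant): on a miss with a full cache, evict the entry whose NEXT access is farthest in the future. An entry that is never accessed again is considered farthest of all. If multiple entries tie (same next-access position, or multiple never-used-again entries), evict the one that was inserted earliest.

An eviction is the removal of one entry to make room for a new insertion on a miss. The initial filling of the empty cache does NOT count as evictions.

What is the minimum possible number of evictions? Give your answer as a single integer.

Answer: 1

Derivation:
OPT (Belady) simulation (capacity=6):
  1. access R: MISS. Cache: [R]
  2. access R: HIT. Next use of R: step 4. Cache: [R]
  3. access A: MISS. Cache: [R A]
  4. access R: HIT. Next use of R: step 5. Cache: [R A]
  5. access R: HIT. Next use of R: step 7. Cache: [R A]
  6. access K: MISS. Cache: [R A K]
  7. access R: HIT. Next use of R: step 10. Cache: [R A K]
  8. access L: MISS. Cache: [R A K L]
  9. access A: HIT. Next use of A: step 22. Cache: [R A K L]
  10. access R: HIT. Next use of R: step 14. Cache: [R A K L]
  11. access M: MISS. Cache: [R A K L M]
  12. access L: HIT. Next use of L: step 13. Cache: [R A K L M]
  13. access L: HIT. Next use of L: never. Cache: [R A K L M]
  14. access R: HIT. Next use of R: step 15. Cache: [R A K L M]
  15. access R: HIT. Next use of R: step 16. Cache: [R A K L M]
  16. access R: HIT. Next use of R: step 17. Cache: [R A K L M]
  17. access R: HIT. Next use of R: step 18. Cache: [R A K L M]
  18. access R: HIT. Next use of R: step 20. Cache: [R A K L M]
  19. access N: MISS. Cache: [R A K L M N]
  20. access R: HIT. Next use of R: never. Cache: [R A K L M N]
  21. access K: HIT. Next use of K: never. Cache: [R A K L M N]
  22. access A: HIT. Next use of A: never. Cache: [R A K L M N]
  23. access N: HIT. Next use of N: never. Cache: [R A K L M N]
  24. access V: MISS, evict R (next use: never). Cache: [A K L M N V]
Total: 17 hits, 7 misses, 1 evictions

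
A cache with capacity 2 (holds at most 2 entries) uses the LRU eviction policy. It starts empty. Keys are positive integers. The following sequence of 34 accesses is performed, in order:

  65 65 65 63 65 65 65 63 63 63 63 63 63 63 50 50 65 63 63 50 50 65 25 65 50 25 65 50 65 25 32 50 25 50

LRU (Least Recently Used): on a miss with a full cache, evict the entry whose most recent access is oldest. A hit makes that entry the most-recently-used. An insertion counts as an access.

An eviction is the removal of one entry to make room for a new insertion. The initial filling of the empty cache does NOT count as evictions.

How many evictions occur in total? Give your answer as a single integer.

Answer: 14

Derivation:
LRU simulation (capacity=2):
  1. access 65: MISS. Cache (LRU->MRU): [65]
  2. access 65: HIT. Cache (LRU->MRU): [65]
  3. access 65: HIT. Cache (LRU->MRU): [65]
  4. access 63: MISS. Cache (LRU->MRU): [65 63]
  5. access 65: HIT. Cache (LRU->MRU): [63 65]
  6. access 65: HIT. Cache (LRU->MRU): [63 65]
  7. access 65: HIT. Cache (LRU->MRU): [63 65]
  8. access 63: HIT. Cache (LRU->MRU): [65 63]
  9. access 63: HIT. Cache (LRU->MRU): [65 63]
  10. access 63: HIT. Cache (LRU->MRU): [65 63]
  11. access 63: HIT. Cache (LRU->MRU): [65 63]
  12. access 63: HIT. Cache (LRU->MRU): [65 63]
  13. access 63: HIT. Cache (LRU->MRU): [65 63]
  14. access 63: HIT. Cache (LRU->MRU): [65 63]
  15. access 50: MISS, evict 65. Cache (LRU->MRU): [63 50]
  16. access 50: HIT. Cache (LRU->MRU): [63 50]
  17. access 65: MISS, evict 63. Cache (LRU->MRU): [50 65]
  18. access 63: MISS, evict 50. Cache (LRU->MRU): [65 63]
  19. access 63: HIT. Cache (LRU->MRU): [65 63]
  20. access 50: MISS, evict 65. Cache (LRU->MRU): [63 50]
  21. access 50: HIT. Cache (LRU->MRU): [63 50]
  22. access 65: MISS, evict 63. Cache (LRU->MRU): [50 65]
  23. access 25: MISS, evict 50. Cache (LRU->MRU): [65 25]
  24. access 65: HIT. Cache (LRU->MRU): [25 65]
  25. access 50: MISS, evict 25. Cache (LRU->MRU): [65 50]
  26. access 25: MISS, evict 65. Cache (LRU->MRU): [50 25]
  27. access 65: MISS, evict 50. Cache (LRU->MRU): [25 65]
  28. access 50: MISS, evict 25. Cache (LRU->MRU): [65 50]
  29. access 65: HIT. Cache (LRU->MRU): [50 65]
  30. access 25: MISS, evict 50. Cache (LRU->MRU): [65 25]
  31. access 32: MISS, evict 65. Cache (LRU->MRU): [25 32]
  32. access 50: MISS, evict 25. Cache (LRU->MRU): [32 50]
  33. access 25: MISS, evict 32. Cache (LRU->MRU): [50 25]
  34. access 50: HIT. Cache (LRU->MRU): [25 50]
Total: 18 hits, 16 misses, 14 evictions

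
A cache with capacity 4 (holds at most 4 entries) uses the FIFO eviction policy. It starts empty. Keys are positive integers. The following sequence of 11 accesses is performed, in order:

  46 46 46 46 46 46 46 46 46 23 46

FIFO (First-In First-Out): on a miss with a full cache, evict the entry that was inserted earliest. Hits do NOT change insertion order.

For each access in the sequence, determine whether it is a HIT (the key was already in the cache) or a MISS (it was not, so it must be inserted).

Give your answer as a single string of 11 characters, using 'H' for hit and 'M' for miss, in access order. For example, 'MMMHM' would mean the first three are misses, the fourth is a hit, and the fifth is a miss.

FIFO simulation (capacity=4):
  1. access 46: MISS. Cache (old->new): [46]
  2. access 46: HIT. Cache (old->new): [46]
  3. access 46: HIT. Cache (old->new): [46]
  4. access 46: HIT. Cache (old->new): [46]
  5. access 46: HIT. Cache (old->new): [46]
  6. access 46: HIT. Cache (old->new): [46]
  7. access 46: HIT. Cache (old->new): [46]
  8. access 46: HIT. Cache (old->new): [46]
  9. access 46: HIT. Cache (old->new): [46]
  10. access 23: MISS. Cache (old->new): [46 23]
  11. access 46: HIT. Cache (old->new): [46 23]
Total: 9 hits, 2 misses, 0 evictions

Answer: MHHHHHHHHMH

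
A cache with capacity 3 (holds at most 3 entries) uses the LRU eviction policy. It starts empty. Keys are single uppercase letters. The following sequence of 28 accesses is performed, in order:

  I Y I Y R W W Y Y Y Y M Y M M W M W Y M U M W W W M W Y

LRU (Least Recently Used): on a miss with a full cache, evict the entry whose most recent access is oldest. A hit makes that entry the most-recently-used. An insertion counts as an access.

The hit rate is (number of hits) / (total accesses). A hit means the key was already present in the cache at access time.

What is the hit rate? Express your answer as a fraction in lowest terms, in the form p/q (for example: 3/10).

LRU simulation (capacity=3):
  1. access I: MISS. Cache (LRU->MRU): [I]
  2. access Y: MISS. Cache (LRU->MRU): [I Y]
  3. access I: HIT. Cache (LRU->MRU): [Y I]
  4. access Y: HIT. Cache (LRU->MRU): [I Y]
  5. access R: MISS. Cache (LRU->MRU): [I Y R]
  6. access W: MISS, evict I. Cache (LRU->MRU): [Y R W]
  7. access W: HIT. Cache (LRU->MRU): [Y R W]
  8. access Y: HIT. Cache (LRU->MRU): [R W Y]
  9. access Y: HIT. Cache (LRU->MRU): [R W Y]
  10. access Y: HIT. Cache (LRU->MRU): [R W Y]
  11. access Y: HIT. Cache (LRU->MRU): [R W Y]
  12. access M: MISS, evict R. Cache (LRU->MRU): [W Y M]
  13. access Y: HIT. Cache (LRU->MRU): [W M Y]
  14. access M: HIT. Cache (LRU->MRU): [W Y M]
  15. access M: HIT. Cache (LRU->MRU): [W Y M]
  16. access W: HIT. Cache (LRU->MRU): [Y M W]
  17. access M: HIT. Cache (LRU->MRU): [Y W M]
  18. access W: HIT. Cache (LRU->MRU): [Y M W]
  19. access Y: HIT. Cache (LRU->MRU): [M W Y]
  20. access M: HIT. Cache (LRU->MRU): [W Y M]
  21. access U: MISS, evict W. Cache (LRU->MRU): [Y M U]
  22. access M: HIT. Cache (LRU->MRU): [Y U M]
  23. access W: MISS, evict Y. Cache (LRU->MRU): [U M W]
  24. access W: HIT. Cache (LRU->MRU): [U M W]
  25. access W: HIT. Cache (LRU->MRU): [U M W]
  26. access M: HIT. Cache (LRU->MRU): [U W M]
  27. access W: HIT. Cache (LRU->MRU): [U M W]
  28. access Y: MISS, evict U. Cache (LRU->MRU): [M W Y]
Total: 20 hits, 8 misses, 5 evictions

Hit rate = 20/28 = 5/7

Answer: 5/7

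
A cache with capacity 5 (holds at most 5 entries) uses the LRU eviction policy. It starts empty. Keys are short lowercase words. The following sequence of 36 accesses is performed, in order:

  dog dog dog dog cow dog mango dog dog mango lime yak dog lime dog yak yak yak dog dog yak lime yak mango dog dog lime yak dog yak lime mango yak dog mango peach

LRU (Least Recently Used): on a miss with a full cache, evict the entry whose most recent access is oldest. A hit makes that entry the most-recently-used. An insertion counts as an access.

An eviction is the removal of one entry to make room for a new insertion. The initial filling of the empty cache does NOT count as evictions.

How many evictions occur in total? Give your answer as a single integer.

LRU simulation (capacity=5):
  1. access dog: MISS. Cache (LRU->MRU): [dog]
  2. access dog: HIT. Cache (LRU->MRU): [dog]
  3. access dog: HIT. Cache (LRU->MRU): [dog]
  4. access dog: HIT. Cache (LRU->MRU): [dog]
  5. access cow: MISS. Cache (LRU->MRU): [dog cow]
  6. access dog: HIT. Cache (LRU->MRU): [cow dog]
  7. access mango: MISS. Cache (LRU->MRU): [cow dog mango]
  8. access dog: HIT. Cache (LRU->MRU): [cow mango dog]
  9. access dog: HIT. Cache (LRU->MRU): [cow mango dog]
  10. access mango: HIT. Cache (LRU->MRU): [cow dog mango]
  11. access lime: MISS. Cache (LRU->MRU): [cow dog mango lime]
  12. access yak: MISS. Cache (LRU->MRU): [cow dog mango lime yak]
  13. access dog: HIT. Cache (LRU->MRU): [cow mango lime yak dog]
  14. access lime: HIT. Cache (LRU->MRU): [cow mango yak dog lime]
  15. access dog: HIT. Cache (LRU->MRU): [cow mango yak lime dog]
  16. access yak: HIT. Cache (LRU->MRU): [cow mango lime dog yak]
  17. access yak: HIT. Cache (LRU->MRU): [cow mango lime dog yak]
  18. access yak: HIT. Cache (LRU->MRU): [cow mango lime dog yak]
  19. access dog: HIT. Cache (LRU->MRU): [cow mango lime yak dog]
  20. access dog: HIT. Cache (LRU->MRU): [cow mango lime yak dog]
  21. access yak: HIT. Cache (LRU->MRU): [cow mango lime dog yak]
  22. access lime: HIT. Cache (LRU->MRU): [cow mango dog yak lime]
  23. access yak: HIT. Cache (LRU->MRU): [cow mango dog lime yak]
  24. access mango: HIT. Cache (LRU->MRU): [cow dog lime yak mango]
  25. access dog: HIT. Cache (LRU->MRU): [cow lime yak mango dog]
  26. access dog: HIT. Cache (LRU->MRU): [cow lime yak mango dog]
  27. access lime: HIT. Cache (LRU->MRU): [cow yak mango dog lime]
  28. access yak: HIT. Cache (LRU->MRU): [cow mango dog lime yak]
  29. access dog: HIT. Cache (LRU->MRU): [cow mango lime yak dog]
  30. access yak: HIT. Cache (LRU->MRU): [cow mango lime dog yak]
  31. access lime: HIT. Cache (LRU->MRU): [cow mango dog yak lime]
  32. access mango: HIT. Cache (LRU->MRU): [cow dog yak lime mango]
  33. access yak: HIT. Cache (LRU->MRU): [cow dog lime mango yak]
  34. access dog: HIT. Cache (LRU->MRU): [cow lime mango yak dog]
  35. access mango: HIT. Cache (LRU->MRU): [cow lime yak dog mango]
  36. access peach: MISS, evict cow. Cache (LRU->MRU): [lime yak dog mango peach]
Total: 30 hits, 6 misses, 1 evictions

Answer: 1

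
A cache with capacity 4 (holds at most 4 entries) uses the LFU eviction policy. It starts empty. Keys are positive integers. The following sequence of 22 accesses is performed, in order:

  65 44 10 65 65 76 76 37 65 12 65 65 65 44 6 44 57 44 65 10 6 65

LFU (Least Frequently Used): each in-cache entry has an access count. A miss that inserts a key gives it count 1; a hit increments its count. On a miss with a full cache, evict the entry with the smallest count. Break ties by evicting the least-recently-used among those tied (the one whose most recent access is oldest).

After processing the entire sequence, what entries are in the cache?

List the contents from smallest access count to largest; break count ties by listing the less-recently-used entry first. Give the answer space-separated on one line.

Answer: 6 76 44 65

Derivation:
LFU simulation (capacity=4):
  1. access 65: MISS. Cache: [65(c=1)]
  2. access 44: MISS. Cache: [65(c=1) 44(c=1)]
  3. access 10: MISS. Cache: [65(c=1) 44(c=1) 10(c=1)]
  4. access 65: HIT, count now 2. Cache: [44(c=1) 10(c=1) 65(c=2)]
  5. access 65: HIT, count now 3. Cache: [44(c=1) 10(c=1) 65(c=3)]
  6. access 76: MISS. Cache: [44(c=1) 10(c=1) 76(c=1) 65(c=3)]
  7. access 76: HIT, count now 2. Cache: [44(c=1) 10(c=1) 76(c=2) 65(c=3)]
  8. access 37: MISS, evict 44(c=1). Cache: [10(c=1) 37(c=1) 76(c=2) 65(c=3)]
  9. access 65: HIT, count now 4. Cache: [10(c=1) 37(c=1) 76(c=2) 65(c=4)]
  10. access 12: MISS, evict 10(c=1). Cache: [37(c=1) 12(c=1) 76(c=2) 65(c=4)]
  11. access 65: HIT, count now 5. Cache: [37(c=1) 12(c=1) 76(c=2) 65(c=5)]
  12. access 65: HIT, count now 6. Cache: [37(c=1) 12(c=1) 76(c=2) 65(c=6)]
  13. access 65: HIT, count now 7. Cache: [37(c=1) 12(c=1) 76(c=2) 65(c=7)]
  14. access 44: MISS, evict 37(c=1). Cache: [12(c=1) 44(c=1) 76(c=2) 65(c=7)]
  15. access 6: MISS, evict 12(c=1). Cache: [44(c=1) 6(c=1) 76(c=2) 65(c=7)]
  16. access 44: HIT, count now 2. Cache: [6(c=1) 76(c=2) 44(c=2) 65(c=7)]
  17. access 57: MISS, evict 6(c=1). Cache: [57(c=1) 76(c=2) 44(c=2) 65(c=7)]
  18. access 44: HIT, count now 3. Cache: [57(c=1) 76(c=2) 44(c=3) 65(c=7)]
  19. access 65: HIT, count now 8. Cache: [57(c=1) 76(c=2) 44(c=3) 65(c=8)]
  20. access 10: MISS, evict 57(c=1). Cache: [10(c=1) 76(c=2) 44(c=3) 65(c=8)]
  21. access 6: MISS, evict 10(c=1). Cache: [6(c=1) 76(c=2) 44(c=3) 65(c=8)]
  22. access 65: HIT, count now 9. Cache: [6(c=1) 76(c=2) 44(c=3) 65(c=9)]
Total: 11 hits, 11 misses, 7 evictions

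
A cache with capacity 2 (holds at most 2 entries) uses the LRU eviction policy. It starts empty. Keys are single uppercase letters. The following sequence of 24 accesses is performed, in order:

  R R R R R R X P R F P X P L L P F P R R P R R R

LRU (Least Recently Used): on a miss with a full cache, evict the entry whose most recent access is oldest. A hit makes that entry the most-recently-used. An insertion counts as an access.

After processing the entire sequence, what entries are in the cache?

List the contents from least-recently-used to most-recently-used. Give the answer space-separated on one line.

Answer: P R

Derivation:
LRU simulation (capacity=2):
  1. access R: MISS. Cache (LRU->MRU): [R]
  2. access R: HIT. Cache (LRU->MRU): [R]
  3. access R: HIT. Cache (LRU->MRU): [R]
  4. access R: HIT. Cache (LRU->MRU): [R]
  5. access R: HIT. Cache (LRU->MRU): [R]
  6. access R: HIT. Cache (LRU->MRU): [R]
  7. access X: MISS. Cache (LRU->MRU): [R X]
  8. access P: MISS, evict R. Cache (LRU->MRU): [X P]
  9. access R: MISS, evict X. Cache (LRU->MRU): [P R]
  10. access F: MISS, evict P. Cache (LRU->MRU): [R F]
  11. access P: MISS, evict R. Cache (LRU->MRU): [F P]
  12. access X: MISS, evict F. Cache (LRU->MRU): [P X]
  13. access P: HIT. Cache (LRU->MRU): [X P]
  14. access L: MISS, evict X. Cache (LRU->MRU): [P L]
  15. access L: HIT. Cache (LRU->MRU): [P L]
  16. access P: HIT. Cache (LRU->MRU): [L P]
  17. access F: MISS, evict L. Cache (LRU->MRU): [P F]
  18. access P: HIT. Cache (LRU->MRU): [F P]
  19. access R: MISS, evict F. Cache (LRU->MRU): [P R]
  20. access R: HIT. Cache (LRU->MRU): [P R]
  21. access P: HIT. Cache (LRU->MRU): [R P]
  22. access R: HIT. Cache (LRU->MRU): [P R]
  23. access R: HIT. Cache (LRU->MRU): [P R]
  24. access R: HIT. Cache (LRU->MRU): [P R]
Total: 14 hits, 10 misses, 8 evictions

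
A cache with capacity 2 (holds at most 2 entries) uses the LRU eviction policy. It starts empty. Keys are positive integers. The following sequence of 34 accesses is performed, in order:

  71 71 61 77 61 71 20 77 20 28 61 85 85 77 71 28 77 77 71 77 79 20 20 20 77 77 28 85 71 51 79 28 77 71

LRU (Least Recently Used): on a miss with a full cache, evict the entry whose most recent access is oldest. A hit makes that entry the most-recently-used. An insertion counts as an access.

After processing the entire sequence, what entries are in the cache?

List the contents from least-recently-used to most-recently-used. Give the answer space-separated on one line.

Answer: 77 71

Derivation:
LRU simulation (capacity=2):
  1. access 71: MISS. Cache (LRU->MRU): [71]
  2. access 71: HIT. Cache (LRU->MRU): [71]
  3. access 61: MISS. Cache (LRU->MRU): [71 61]
  4. access 77: MISS, evict 71. Cache (LRU->MRU): [61 77]
  5. access 61: HIT. Cache (LRU->MRU): [77 61]
  6. access 71: MISS, evict 77. Cache (LRU->MRU): [61 71]
  7. access 20: MISS, evict 61. Cache (LRU->MRU): [71 20]
  8. access 77: MISS, evict 71. Cache (LRU->MRU): [20 77]
  9. access 20: HIT. Cache (LRU->MRU): [77 20]
  10. access 28: MISS, evict 77. Cache (LRU->MRU): [20 28]
  11. access 61: MISS, evict 20. Cache (LRU->MRU): [28 61]
  12. access 85: MISS, evict 28. Cache (LRU->MRU): [61 85]
  13. access 85: HIT. Cache (LRU->MRU): [61 85]
  14. access 77: MISS, evict 61. Cache (LRU->MRU): [85 77]
  15. access 71: MISS, evict 85. Cache (LRU->MRU): [77 71]
  16. access 28: MISS, evict 77. Cache (LRU->MRU): [71 28]
  17. access 77: MISS, evict 71. Cache (LRU->MRU): [28 77]
  18. access 77: HIT. Cache (LRU->MRU): [28 77]
  19. access 71: MISS, evict 28. Cache (LRU->MRU): [77 71]
  20. access 77: HIT. Cache (LRU->MRU): [71 77]
  21. access 79: MISS, evict 71. Cache (LRU->MRU): [77 79]
  22. access 20: MISS, evict 77. Cache (LRU->MRU): [79 20]
  23. access 20: HIT. Cache (LRU->MRU): [79 20]
  24. access 20: HIT. Cache (LRU->MRU): [79 20]
  25. access 77: MISS, evict 79. Cache (LRU->MRU): [20 77]
  26. access 77: HIT. Cache (LRU->MRU): [20 77]
  27. access 28: MISS, evict 20. Cache (LRU->MRU): [77 28]
  28. access 85: MISS, evict 77. Cache (LRU->MRU): [28 85]
  29. access 71: MISS, evict 28. Cache (LRU->MRU): [85 71]
  30. access 51: MISS, evict 85. Cache (LRU->MRU): [71 51]
  31. access 79: MISS, evict 71. Cache (LRU->MRU): [51 79]
  32. access 28: MISS, evict 51. Cache (LRU->MRU): [79 28]
  33. access 77: MISS, evict 79. Cache (LRU->MRU): [28 77]
  34. access 71: MISS, evict 28. Cache (LRU->MRU): [77 71]
Total: 9 hits, 25 misses, 23 evictions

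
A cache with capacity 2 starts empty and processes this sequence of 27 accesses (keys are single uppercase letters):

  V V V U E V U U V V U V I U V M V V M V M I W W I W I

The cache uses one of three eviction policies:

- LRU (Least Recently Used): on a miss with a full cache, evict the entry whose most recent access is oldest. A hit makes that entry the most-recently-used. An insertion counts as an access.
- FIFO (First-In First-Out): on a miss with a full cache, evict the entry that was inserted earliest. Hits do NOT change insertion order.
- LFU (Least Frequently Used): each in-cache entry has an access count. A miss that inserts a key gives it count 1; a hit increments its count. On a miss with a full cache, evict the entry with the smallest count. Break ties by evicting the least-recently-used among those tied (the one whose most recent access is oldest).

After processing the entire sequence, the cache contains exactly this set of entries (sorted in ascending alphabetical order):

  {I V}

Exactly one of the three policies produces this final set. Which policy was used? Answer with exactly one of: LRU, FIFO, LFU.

Simulating under each policy and comparing final sets:
  LRU: final set = {I W} -> differs
  FIFO: final set = {I W} -> differs
  LFU: final set = {I V} -> MATCHES target
Only LFU produces the target set.

Answer: LFU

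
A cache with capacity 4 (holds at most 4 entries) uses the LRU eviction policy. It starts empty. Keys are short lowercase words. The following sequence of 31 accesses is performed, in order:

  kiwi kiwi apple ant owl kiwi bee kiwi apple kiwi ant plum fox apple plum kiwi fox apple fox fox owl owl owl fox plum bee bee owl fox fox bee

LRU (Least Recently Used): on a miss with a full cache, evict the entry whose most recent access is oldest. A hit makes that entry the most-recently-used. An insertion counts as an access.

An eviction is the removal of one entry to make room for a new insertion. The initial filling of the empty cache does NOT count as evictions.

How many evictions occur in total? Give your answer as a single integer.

LRU simulation (capacity=4):
  1. access kiwi: MISS. Cache (LRU->MRU): [kiwi]
  2. access kiwi: HIT. Cache (LRU->MRU): [kiwi]
  3. access apple: MISS. Cache (LRU->MRU): [kiwi apple]
  4. access ant: MISS. Cache (LRU->MRU): [kiwi apple ant]
  5. access owl: MISS. Cache (LRU->MRU): [kiwi apple ant owl]
  6. access kiwi: HIT. Cache (LRU->MRU): [apple ant owl kiwi]
  7. access bee: MISS, evict apple. Cache (LRU->MRU): [ant owl kiwi bee]
  8. access kiwi: HIT. Cache (LRU->MRU): [ant owl bee kiwi]
  9. access apple: MISS, evict ant. Cache (LRU->MRU): [owl bee kiwi apple]
  10. access kiwi: HIT. Cache (LRU->MRU): [owl bee apple kiwi]
  11. access ant: MISS, evict owl. Cache (LRU->MRU): [bee apple kiwi ant]
  12. access plum: MISS, evict bee. Cache (LRU->MRU): [apple kiwi ant plum]
  13. access fox: MISS, evict apple. Cache (LRU->MRU): [kiwi ant plum fox]
  14. access apple: MISS, evict kiwi. Cache (LRU->MRU): [ant plum fox apple]
  15. access plum: HIT. Cache (LRU->MRU): [ant fox apple plum]
  16. access kiwi: MISS, evict ant. Cache (LRU->MRU): [fox apple plum kiwi]
  17. access fox: HIT. Cache (LRU->MRU): [apple plum kiwi fox]
  18. access apple: HIT. Cache (LRU->MRU): [plum kiwi fox apple]
  19. access fox: HIT. Cache (LRU->MRU): [plum kiwi apple fox]
  20. access fox: HIT. Cache (LRU->MRU): [plum kiwi apple fox]
  21. access owl: MISS, evict plum. Cache (LRU->MRU): [kiwi apple fox owl]
  22. access owl: HIT. Cache (LRU->MRU): [kiwi apple fox owl]
  23. access owl: HIT. Cache (LRU->MRU): [kiwi apple fox owl]
  24. access fox: HIT. Cache (LRU->MRU): [kiwi apple owl fox]
  25. access plum: MISS, evict kiwi. Cache (LRU->MRU): [apple owl fox plum]
  26. access bee: MISS, evict apple. Cache (LRU->MRU): [owl fox plum bee]
  27. access bee: HIT. Cache (LRU->MRU): [owl fox plum bee]
  28. access owl: HIT. Cache (LRU->MRU): [fox plum bee owl]
  29. access fox: HIT. Cache (LRU->MRU): [plum bee owl fox]
  30. access fox: HIT. Cache (LRU->MRU): [plum bee owl fox]
  31. access bee: HIT. Cache (LRU->MRU): [plum owl fox bee]
Total: 17 hits, 14 misses, 10 evictions

Answer: 10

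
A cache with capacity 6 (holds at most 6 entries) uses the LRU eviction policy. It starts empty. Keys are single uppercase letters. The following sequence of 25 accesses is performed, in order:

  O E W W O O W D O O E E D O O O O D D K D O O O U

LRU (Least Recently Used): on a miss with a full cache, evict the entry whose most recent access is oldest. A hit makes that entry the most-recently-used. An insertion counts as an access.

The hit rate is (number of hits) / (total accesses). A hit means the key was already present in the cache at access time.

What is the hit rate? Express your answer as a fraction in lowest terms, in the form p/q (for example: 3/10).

LRU simulation (capacity=6):
  1. access O: MISS. Cache (LRU->MRU): [O]
  2. access E: MISS. Cache (LRU->MRU): [O E]
  3. access W: MISS. Cache (LRU->MRU): [O E W]
  4. access W: HIT. Cache (LRU->MRU): [O E W]
  5. access O: HIT. Cache (LRU->MRU): [E W O]
  6. access O: HIT. Cache (LRU->MRU): [E W O]
  7. access W: HIT. Cache (LRU->MRU): [E O W]
  8. access D: MISS. Cache (LRU->MRU): [E O W D]
  9. access O: HIT. Cache (LRU->MRU): [E W D O]
  10. access O: HIT. Cache (LRU->MRU): [E W D O]
  11. access E: HIT. Cache (LRU->MRU): [W D O E]
  12. access E: HIT. Cache (LRU->MRU): [W D O E]
  13. access D: HIT. Cache (LRU->MRU): [W O E D]
  14. access O: HIT. Cache (LRU->MRU): [W E D O]
  15. access O: HIT. Cache (LRU->MRU): [W E D O]
  16. access O: HIT. Cache (LRU->MRU): [W E D O]
  17. access O: HIT. Cache (LRU->MRU): [W E D O]
  18. access D: HIT. Cache (LRU->MRU): [W E O D]
  19. access D: HIT. Cache (LRU->MRU): [W E O D]
  20. access K: MISS. Cache (LRU->MRU): [W E O D K]
  21. access D: HIT. Cache (LRU->MRU): [W E O K D]
  22. access O: HIT. Cache (LRU->MRU): [W E K D O]
  23. access O: HIT. Cache (LRU->MRU): [W E K D O]
  24. access O: HIT. Cache (LRU->MRU): [W E K D O]
  25. access U: MISS. Cache (LRU->MRU): [W E K D O U]
Total: 19 hits, 6 misses, 0 evictions

Hit rate = 19/25

Answer: 19/25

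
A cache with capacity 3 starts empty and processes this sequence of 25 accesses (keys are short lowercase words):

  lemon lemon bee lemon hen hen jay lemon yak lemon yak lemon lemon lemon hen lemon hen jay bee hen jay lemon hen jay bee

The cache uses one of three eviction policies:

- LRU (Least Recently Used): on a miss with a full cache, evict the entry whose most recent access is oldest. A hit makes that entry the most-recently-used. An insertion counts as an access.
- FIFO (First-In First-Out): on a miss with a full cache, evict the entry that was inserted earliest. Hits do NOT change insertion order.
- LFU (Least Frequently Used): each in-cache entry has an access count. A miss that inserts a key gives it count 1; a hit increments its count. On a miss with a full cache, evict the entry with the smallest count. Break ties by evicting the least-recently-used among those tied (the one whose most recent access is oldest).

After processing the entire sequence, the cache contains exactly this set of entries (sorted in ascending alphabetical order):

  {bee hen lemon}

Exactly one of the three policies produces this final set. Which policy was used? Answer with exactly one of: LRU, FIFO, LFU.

Answer: LFU

Derivation:
Simulating under each policy and comparing final sets:
  LRU: final set = {bee hen jay} -> differs
  FIFO: final set = {bee hen jay} -> differs
  LFU: final set = {bee hen lemon} -> MATCHES target
Only LFU produces the target set.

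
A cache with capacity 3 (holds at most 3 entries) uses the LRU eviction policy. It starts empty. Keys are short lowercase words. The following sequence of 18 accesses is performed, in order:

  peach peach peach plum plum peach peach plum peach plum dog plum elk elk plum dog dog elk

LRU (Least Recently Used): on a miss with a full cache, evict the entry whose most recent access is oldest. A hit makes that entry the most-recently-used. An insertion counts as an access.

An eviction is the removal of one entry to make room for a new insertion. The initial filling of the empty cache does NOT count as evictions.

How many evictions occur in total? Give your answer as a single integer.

LRU simulation (capacity=3):
  1. access peach: MISS. Cache (LRU->MRU): [peach]
  2. access peach: HIT. Cache (LRU->MRU): [peach]
  3. access peach: HIT. Cache (LRU->MRU): [peach]
  4. access plum: MISS. Cache (LRU->MRU): [peach plum]
  5. access plum: HIT. Cache (LRU->MRU): [peach plum]
  6. access peach: HIT. Cache (LRU->MRU): [plum peach]
  7. access peach: HIT. Cache (LRU->MRU): [plum peach]
  8. access plum: HIT. Cache (LRU->MRU): [peach plum]
  9. access peach: HIT. Cache (LRU->MRU): [plum peach]
  10. access plum: HIT. Cache (LRU->MRU): [peach plum]
  11. access dog: MISS. Cache (LRU->MRU): [peach plum dog]
  12. access plum: HIT. Cache (LRU->MRU): [peach dog plum]
  13. access elk: MISS, evict peach. Cache (LRU->MRU): [dog plum elk]
  14. access elk: HIT. Cache (LRU->MRU): [dog plum elk]
  15. access plum: HIT. Cache (LRU->MRU): [dog elk plum]
  16. access dog: HIT. Cache (LRU->MRU): [elk plum dog]
  17. access dog: HIT. Cache (LRU->MRU): [elk plum dog]
  18. access elk: HIT. Cache (LRU->MRU): [plum dog elk]
Total: 14 hits, 4 misses, 1 evictions

Answer: 1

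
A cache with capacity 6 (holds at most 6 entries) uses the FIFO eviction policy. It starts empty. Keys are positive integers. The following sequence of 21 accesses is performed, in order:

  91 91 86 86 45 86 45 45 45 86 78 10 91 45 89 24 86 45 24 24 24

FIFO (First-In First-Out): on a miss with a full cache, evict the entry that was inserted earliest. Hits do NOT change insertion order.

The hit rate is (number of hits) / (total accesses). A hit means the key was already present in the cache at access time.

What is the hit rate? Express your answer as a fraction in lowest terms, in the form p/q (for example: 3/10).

FIFO simulation (capacity=6):
  1. access 91: MISS. Cache (old->new): [91]
  2. access 91: HIT. Cache (old->new): [91]
  3. access 86: MISS. Cache (old->new): [91 86]
  4. access 86: HIT. Cache (old->new): [91 86]
  5. access 45: MISS. Cache (old->new): [91 86 45]
  6. access 86: HIT. Cache (old->new): [91 86 45]
  7. access 45: HIT. Cache (old->new): [91 86 45]
  8. access 45: HIT. Cache (old->new): [91 86 45]
  9. access 45: HIT. Cache (old->new): [91 86 45]
  10. access 86: HIT. Cache (old->new): [91 86 45]
  11. access 78: MISS. Cache (old->new): [91 86 45 78]
  12. access 10: MISS. Cache (old->new): [91 86 45 78 10]
  13. access 91: HIT. Cache (old->new): [91 86 45 78 10]
  14. access 45: HIT. Cache (old->new): [91 86 45 78 10]
  15. access 89: MISS. Cache (old->new): [91 86 45 78 10 89]
  16. access 24: MISS, evict 91. Cache (old->new): [86 45 78 10 89 24]
  17. access 86: HIT. Cache (old->new): [86 45 78 10 89 24]
  18. access 45: HIT. Cache (old->new): [86 45 78 10 89 24]
  19. access 24: HIT. Cache (old->new): [86 45 78 10 89 24]
  20. access 24: HIT. Cache (old->new): [86 45 78 10 89 24]
  21. access 24: HIT. Cache (old->new): [86 45 78 10 89 24]
Total: 14 hits, 7 misses, 1 evictions

Hit rate = 14/21 = 2/3

Answer: 2/3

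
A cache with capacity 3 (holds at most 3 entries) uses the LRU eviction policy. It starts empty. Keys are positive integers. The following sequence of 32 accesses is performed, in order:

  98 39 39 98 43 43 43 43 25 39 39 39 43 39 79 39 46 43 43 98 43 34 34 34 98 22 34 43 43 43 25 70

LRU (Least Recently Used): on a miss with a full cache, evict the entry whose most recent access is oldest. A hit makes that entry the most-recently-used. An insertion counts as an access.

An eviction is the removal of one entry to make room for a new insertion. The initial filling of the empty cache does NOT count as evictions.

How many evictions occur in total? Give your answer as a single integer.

LRU simulation (capacity=3):
  1. access 98: MISS. Cache (LRU->MRU): [98]
  2. access 39: MISS. Cache (LRU->MRU): [98 39]
  3. access 39: HIT. Cache (LRU->MRU): [98 39]
  4. access 98: HIT. Cache (LRU->MRU): [39 98]
  5. access 43: MISS. Cache (LRU->MRU): [39 98 43]
  6. access 43: HIT. Cache (LRU->MRU): [39 98 43]
  7. access 43: HIT. Cache (LRU->MRU): [39 98 43]
  8. access 43: HIT. Cache (LRU->MRU): [39 98 43]
  9. access 25: MISS, evict 39. Cache (LRU->MRU): [98 43 25]
  10. access 39: MISS, evict 98. Cache (LRU->MRU): [43 25 39]
  11. access 39: HIT. Cache (LRU->MRU): [43 25 39]
  12. access 39: HIT. Cache (LRU->MRU): [43 25 39]
  13. access 43: HIT. Cache (LRU->MRU): [25 39 43]
  14. access 39: HIT. Cache (LRU->MRU): [25 43 39]
  15. access 79: MISS, evict 25. Cache (LRU->MRU): [43 39 79]
  16. access 39: HIT. Cache (LRU->MRU): [43 79 39]
  17. access 46: MISS, evict 43. Cache (LRU->MRU): [79 39 46]
  18. access 43: MISS, evict 79. Cache (LRU->MRU): [39 46 43]
  19. access 43: HIT. Cache (LRU->MRU): [39 46 43]
  20. access 98: MISS, evict 39. Cache (LRU->MRU): [46 43 98]
  21. access 43: HIT. Cache (LRU->MRU): [46 98 43]
  22. access 34: MISS, evict 46. Cache (LRU->MRU): [98 43 34]
  23. access 34: HIT. Cache (LRU->MRU): [98 43 34]
  24. access 34: HIT. Cache (LRU->MRU): [98 43 34]
  25. access 98: HIT. Cache (LRU->MRU): [43 34 98]
  26. access 22: MISS, evict 43. Cache (LRU->MRU): [34 98 22]
  27. access 34: HIT. Cache (LRU->MRU): [98 22 34]
  28. access 43: MISS, evict 98. Cache (LRU->MRU): [22 34 43]
  29. access 43: HIT. Cache (LRU->MRU): [22 34 43]
  30. access 43: HIT. Cache (LRU->MRU): [22 34 43]
  31. access 25: MISS, evict 22. Cache (LRU->MRU): [34 43 25]
  32. access 70: MISS, evict 34. Cache (LRU->MRU): [43 25 70]
Total: 18 hits, 14 misses, 11 evictions

Answer: 11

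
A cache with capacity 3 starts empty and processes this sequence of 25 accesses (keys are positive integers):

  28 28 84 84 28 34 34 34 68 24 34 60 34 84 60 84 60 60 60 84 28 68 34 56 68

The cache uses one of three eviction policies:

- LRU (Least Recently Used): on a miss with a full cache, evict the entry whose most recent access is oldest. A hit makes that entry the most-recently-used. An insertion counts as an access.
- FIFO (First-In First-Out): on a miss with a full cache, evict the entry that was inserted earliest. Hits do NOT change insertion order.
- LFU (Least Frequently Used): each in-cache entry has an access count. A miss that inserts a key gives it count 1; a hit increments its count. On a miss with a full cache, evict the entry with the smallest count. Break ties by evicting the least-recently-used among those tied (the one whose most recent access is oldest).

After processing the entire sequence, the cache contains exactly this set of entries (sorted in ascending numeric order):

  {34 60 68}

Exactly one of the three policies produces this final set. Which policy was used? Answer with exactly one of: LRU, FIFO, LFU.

Simulating under each policy and comparing final sets:
  LRU: final set = {34 56 68} -> differs
  FIFO: final set = {34 56 68} -> differs
  LFU: final set = {34 60 68} -> MATCHES target
Only LFU produces the target set.

Answer: LFU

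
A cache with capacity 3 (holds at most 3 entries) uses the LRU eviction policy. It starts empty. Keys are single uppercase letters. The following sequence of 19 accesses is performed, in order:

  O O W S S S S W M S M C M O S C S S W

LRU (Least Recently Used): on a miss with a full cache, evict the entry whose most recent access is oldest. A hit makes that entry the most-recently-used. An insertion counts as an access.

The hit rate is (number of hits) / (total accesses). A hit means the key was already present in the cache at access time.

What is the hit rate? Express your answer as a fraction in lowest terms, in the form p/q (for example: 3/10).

Answer: 10/19

Derivation:
LRU simulation (capacity=3):
  1. access O: MISS. Cache (LRU->MRU): [O]
  2. access O: HIT. Cache (LRU->MRU): [O]
  3. access W: MISS. Cache (LRU->MRU): [O W]
  4. access S: MISS. Cache (LRU->MRU): [O W S]
  5. access S: HIT. Cache (LRU->MRU): [O W S]
  6. access S: HIT. Cache (LRU->MRU): [O W S]
  7. access S: HIT. Cache (LRU->MRU): [O W S]
  8. access W: HIT. Cache (LRU->MRU): [O S W]
  9. access M: MISS, evict O. Cache (LRU->MRU): [S W M]
  10. access S: HIT. Cache (LRU->MRU): [W M S]
  11. access M: HIT. Cache (LRU->MRU): [W S M]
  12. access C: MISS, evict W. Cache (LRU->MRU): [S M C]
  13. access M: HIT. Cache (LRU->MRU): [S C M]
  14. access O: MISS, evict S. Cache (LRU->MRU): [C M O]
  15. access S: MISS, evict C. Cache (LRU->MRU): [M O S]
  16. access C: MISS, evict M. Cache (LRU->MRU): [O S C]
  17. access S: HIT. Cache (LRU->MRU): [O C S]
  18. access S: HIT. Cache (LRU->MRU): [O C S]
  19. access W: MISS, evict O. Cache (LRU->MRU): [C S W]
Total: 10 hits, 9 misses, 6 evictions

Hit rate = 10/19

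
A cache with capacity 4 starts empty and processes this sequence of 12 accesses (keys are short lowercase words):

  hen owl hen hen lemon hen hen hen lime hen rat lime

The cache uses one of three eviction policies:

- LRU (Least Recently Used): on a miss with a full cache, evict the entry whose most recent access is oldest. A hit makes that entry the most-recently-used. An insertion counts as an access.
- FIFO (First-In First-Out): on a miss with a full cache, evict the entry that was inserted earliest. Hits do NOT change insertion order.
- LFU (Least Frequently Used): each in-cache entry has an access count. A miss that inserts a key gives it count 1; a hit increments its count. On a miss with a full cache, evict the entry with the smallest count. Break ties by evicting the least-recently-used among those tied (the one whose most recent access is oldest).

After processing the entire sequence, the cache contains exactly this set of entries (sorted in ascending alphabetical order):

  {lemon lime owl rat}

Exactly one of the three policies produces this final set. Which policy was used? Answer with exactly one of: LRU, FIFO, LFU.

Simulating under each policy and comparing final sets:
  LRU: final set = {hen lemon lime rat} -> differs
  FIFO: final set = {lemon lime owl rat} -> MATCHES target
  LFU: final set = {hen lemon lime rat} -> differs
Only FIFO produces the target set.

Answer: FIFO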